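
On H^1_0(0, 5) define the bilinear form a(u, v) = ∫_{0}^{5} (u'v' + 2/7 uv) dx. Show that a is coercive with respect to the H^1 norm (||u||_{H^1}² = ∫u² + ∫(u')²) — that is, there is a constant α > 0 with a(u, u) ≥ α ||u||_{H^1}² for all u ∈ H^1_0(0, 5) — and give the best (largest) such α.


α = (50/7 + π^2)/(π^2 + 25)

Coercivity of a(·,·) on H^1_0(0, 5) means a(u, u) ≥ α ||u||_{H^1}² for every u ∈ H^1_0.
The interval has length L = 5, and Poincaré/coercivity depend only on L. Here a(u, u) = ∫(u')² + (2/7)·∫u².
Here 0 < c = 2/7 < 1. The condition a(u,u) ≥ α||u||_{H^1}² reads (1−α)∫(u')² ≥ (α−c)∫u². Any admissible α is ≤ 1 (rapidly oscillating u have ∫u²/∫(u')² → 0), and α = 1 would force 0 ≥ (1−c)∫u², impossible since c < 1; so 1−α > 0. By the sharp Poincaré inequality on H^1_0 of an interval of length L, ∫(u')² ≥ (π/L)²∫u² with equality for the first sine mode sin(π(x−x₀)/L) (x₀ the left endpoint), so the inequality holds for all u iff (1−α)(π/L)² ≥ α − c, i.e. α ≤ ((π/L)² + c)/((π/L)² + 1) = (1 + c(L/π)²)/(1 + (L/π)²). With (π/L)² = π^2/25 and c = 2/7, the largest admissible constant is α = ((π/L)² + c)/((π/L)² + 1).
Simplifying, α = (50/7 + π^2)/(π^2 + 25).


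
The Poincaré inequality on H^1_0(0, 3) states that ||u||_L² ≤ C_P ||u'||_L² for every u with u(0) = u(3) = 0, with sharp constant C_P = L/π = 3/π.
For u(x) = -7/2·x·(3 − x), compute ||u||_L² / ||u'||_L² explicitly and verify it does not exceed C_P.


||u||_L² / ||u'||_L² = 3*sqrt(10)/10 < C_P = 3/π.

u(x) = -7/2·x·(3 − x), so u'(x) = 7*x - 21/2.
u(x) = -7/2·x·(3 − x) vanishes at x = 0 and x = 3, so u ∈ H^1_0(0, 3). Differentiate via the product rule and integrate the resulting polynomials term by term.
  ∫_0^3 u² dx = ∫_0^3 (49*x^4/4 - 147*x^3/2 + 441*x^2/4) dx. Term by term:
    ∫_0^3 49*x^4/4 dx = 11907/20;  ∫_0^3 -147*x^3/2 dx = -11907/8;  ∫_0^3 441*x^2/4 dx = 3969/4.
  Sum: 11907/20 − 11907/8 + 3969/4 = 3969/40.
  ∫_0^3 (u')² dx = ∫_0^3 (49*x^2 - 147*x + 441/4) dx. Term by term:
    ∫_0^3 49*x^2 dx = 441;  ∫_0^3 -147*x dx = -1323/2;  ∫_0^3 441/4 dx = 1323/4.
  Sum: 441 − 1323/2 + 1323/4 = 441/4.
∫_0^3 u² dx = 3969/40, so ||u||_L² = 63*sqrt(10)/20.
∫_0^3 (u')² dx = 441/4, so ||u'||_L² = 21/2.
Ratio ||u||_L² / ||u'||_L² = 3*sqrt(10)/10.
Sharp Poincaré constant on H^1_0(0, 3) is C_P = L/π = 3/π, achieved by sin(π/3·x).
A polynomial bump cannot attain the sharp Poincaré constant (only the first sine eigenfunction does), so the ratio is strictly less than C_P, consistent with ||u||_L² ≤ C_P ||u'||_L².


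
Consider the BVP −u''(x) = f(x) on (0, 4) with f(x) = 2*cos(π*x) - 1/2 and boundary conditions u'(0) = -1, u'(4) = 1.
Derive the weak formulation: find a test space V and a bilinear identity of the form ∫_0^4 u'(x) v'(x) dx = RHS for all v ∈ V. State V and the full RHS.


V = H^1(0, 4) (v unrestricted at boundary; u is determined up to an additive constant); weak form: ∫_0^4 u'v' dx = ∫_0^4 (2*cos(π*x) - 1/2) v dx + v(4) + v(0) for all v ∈ V.

Multiply both sides by a test function v and integrate from 0 to 4:
  ∫_0^4 −u''(x) v(x) dx = ∫_0^4 f(x) v(x) dx.
Integrate the LHS by parts once:
  ∫_0^4 −u'' v dx = −[u'(x) v(x)]_0^4 + ∫_0^4 u'(x) v'(x) dx.
Thus ∫_0^4 u'(x) v'(x) dx = ∫_0^4 f(x) v(x) dx + [u'(x) v(x)]_0^4.
Choose V so that boundary terms are either known or forced to vanish.
u has inhomogeneous Neumann u'(0) = -1, u'(4) = 1. [u' v]_0^4 = (1)·v(4) − (-1)·v(0) = v(4) + v(0). Take V = H^1(0, 4); boundary term becomes part of RHS.
Weak formulation: find u (satisfying any essential BC) such that ∫_0^4 u'(x) v'(x) dx = ∫_0^4 f v dx + v(4) + v(0) for all v ∈ V (Neumann data are natural BCs: they enter the RHS as boundary terms).
Substituting f(x) = 2*cos(π*x) - 1/2, the right-hand side is ∫_0^4 (2*cos(π*x) - 1/2) v dx + v(4) + v(0).
Compatibility check (pure Neumann): taking v ≡ 1 ∈ V gives 0 = ∫_0^4 f dx + (1) − (-1), i.e. ∫_0^4 f dx must equal u'(0) − u'(4) = -2. Indeed ∫_0^4 (2*cos(π*x) - 1/2) dx = -2, so the data are compatible. The solution is then unique only up to an additive constant (fix it e.g. by requiring ∫_0^4 u dx = 0).


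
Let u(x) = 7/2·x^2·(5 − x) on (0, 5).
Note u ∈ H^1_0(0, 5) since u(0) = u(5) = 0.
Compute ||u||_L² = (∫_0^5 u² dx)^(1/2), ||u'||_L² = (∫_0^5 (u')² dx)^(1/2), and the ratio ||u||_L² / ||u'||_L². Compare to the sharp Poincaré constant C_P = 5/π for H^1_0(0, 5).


||u||_L² / ||u'||_L² = 5*sqrt(14)/14 < C_P = 5/π.

u(x) = 7/2·x^2·(5 − x), so u'(x) = 7*x*(10 - 3*x)/2.
u(x) = 7/2·x^2·(5 − x) vanishes at x = 0 and x = 5, so u ∈ H^1_0(0, 5). Differentiate via the product rule and integrate the resulting polynomials term by term.
  ∫_0^5 u² dx = ∫_0^5 (49*x^6/4 - 245*x^5/2 + 1225*x^4/4) dx. Term by term:
    ∫_0^5 49*x^6/4 dx = 546875/4;  ∫_0^5 -245*x^5/2 dx = -3828125/12;  ∫_0^5 1225*x^4/4 dx = 765625/4.
  Sum: 546875/4 − 3828125/12 + 765625/4 = 109375/12.
  ∫_0^5 (u')² dx = ∫_0^5 (441*x^4/4 - 735*x^3 + 1225*x^2) dx. Term by term:
    ∫_0^5 441*x^4/4 dx = 275625/4;  ∫_0^5 -735*x^3 dx = -459375/4;  ∫_0^5 1225*x^2 dx = 153125/3.
  Sum: 275625/4 − 459375/4 + 153125/3 = 30625/6.
∫_0^5 u² dx = 109375/12, so ||u||_L² = 125*sqrt(21)/6.
∫_0^5 (u')² dx = 30625/6, so ||u'||_L² = 175*sqrt(6)/6.
Ratio ||u||_L² / ||u'||_L² = 5*sqrt(14)/14.
Sharp Poincaré constant on H^1_0(0, 5) is C_P = L/π = 5/π, achieved by sin(π/5·x).
A polynomial bump cannot attain the sharp Poincaré constant (only the first sine eigenfunction does), so the ratio is strictly less than C_P, consistent with ||u||_L² ≤ C_P ||u'||_L².


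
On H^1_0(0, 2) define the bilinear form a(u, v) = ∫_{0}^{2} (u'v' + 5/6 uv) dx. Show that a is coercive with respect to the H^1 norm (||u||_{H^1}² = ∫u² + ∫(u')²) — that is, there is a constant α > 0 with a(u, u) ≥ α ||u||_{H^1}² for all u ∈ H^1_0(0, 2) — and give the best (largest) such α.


α = (10/3 + π^2)/(4 + π^2)

Coercivity of a(·,·) on H^1_0(0, 2) means a(u, u) ≥ α ||u||_{H^1}² for every u ∈ H^1_0.
The interval has length L = 2, and Poincaré/coercivity depend only on L. Here a(u, u) = ∫(u')² + (5/6)·∫u².
Here 0 < c = 5/6 < 1. The condition a(u,u) ≥ α||u||_{H^1}² reads (1−α)∫(u')² ≥ (α−c)∫u². Any admissible α is ≤ 1 (rapidly oscillating u have ∫u²/∫(u')² → 0), and α = 1 would force 0 ≥ (1−c)∫u², impossible since c < 1; so 1−α > 0. By the sharp Poincaré inequality on H^1_0 of an interval of length L, ∫(u')² ≥ (π/L)²∫u² with equality for the first sine mode sin(π(x−x₀)/L) (x₀ the left endpoint), so the inequality holds for all u iff (1−α)(π/L)² ≥ α − c, i.e. α ≤ ((π/L)² + c)/((π/L)² + 1) = (1 + c(L/π)²)/(1 + (L/π)²). With (π/L)² = π^2/4 and c = 5/6, the largest admissible constant is α = ((π/L)² + c)/((π/L)² + 1).
Simplifying, α = (10/3 + π^2)/(4 + π^2).


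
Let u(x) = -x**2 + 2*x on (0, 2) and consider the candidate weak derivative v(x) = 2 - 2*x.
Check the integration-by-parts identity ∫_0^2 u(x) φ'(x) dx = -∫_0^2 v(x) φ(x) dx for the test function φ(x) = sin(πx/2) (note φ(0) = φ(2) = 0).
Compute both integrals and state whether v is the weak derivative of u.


LHS = 0, RHS = 0. Yes, v = u' weakly.

u(x) = -x**2 + 2*x, classical derivative u'(x) = 2 - 2*x.
φ(x) = sin(πx/2), so φ'(x) = π*cos(π*x/2)/2.
Note φ(0) = φ(2) = 0, so the boundary term u·φ vanishes.
LHS = ∫_0^2 u(x) φ'(x) dx = ∫_0^2 (-π*x^2*cos(π*x/2)/2 + π*x*cos(π*x/2)) dx. Term by term:
  ∫_0^2 π*x*cos(π*x/2) dx = -8/π;  ∫_0^2 -π*x^2*cos(π*x/2)/2 dx = 8/π.
Sum: -8/π + 8/π = 0.
So LHS = 0.
∫_0^2 v(x) φ(x) dx = ∫_0^2 (-2*x*sin(π*x/2) + 2*sin(π*x/2)) dx. Term by term:
  ∫_0^2 2*sin(π*x/2) dx = 8/π;  ∫_0^2 -2*x*sin(π*x/2) dx = -8/π.
Sum: 8/π − 8/π = 0.
So RHS = -∫_0^2 v(x) φ(x) dx = 0.
LHS = RHS, so the identity holds for this test φ.
Moreover u is smooth here and v(x) = u'(x) = 2 - 2*x pointwise, so the identity holds for every test function. Hence v is the weak derivative of u.


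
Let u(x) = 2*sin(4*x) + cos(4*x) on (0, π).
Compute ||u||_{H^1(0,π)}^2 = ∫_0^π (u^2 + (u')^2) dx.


||u||_{H^1(0,π)}^2 = 85*π/2

u'(x) = -4*sin(4*x) + 8*cos(4*x).
Expand u² and (u')² and integrate term by term on (0, π), using: for integers n ≥ 1, ∫_0^π sin²(nx) dx = ∫_0^π cos²(nx) dx = π/2; for n ≠ n', ∫_0^π sin(nx)sin(n'x) dx = ∫_0^π cos(nx)cos(n'x) dx = 0; and by product-to-sum, ∫_0^π sin(nx)cos(n'x) dx = ½∫_0^π [sin((n+n')x) + sin((n−n')x)] dx, which is 0 when n+n' is even and 2n/(n²−n'²) when n+n' is odd (it need not vanish on (0, π)).
  u² squared terms: (2)²·∫sin(4x)² dx = 4·π/2 = 2*π;  (1)²·∫cos(4x)² dx = 1·π/2 = π/2.
  u² cross terms: 2·(2)·(1)·∫sin(4x)·cos(4x) dx = 4·(0) = 0.
  So ∫_0^π u² dx = 2*π + π/2 + 0 = 5*π/2.
  (u')² squared terms: (-4)²·∫sin(4x)² dx = 16·π/2 = 8*π;  (8)²·∫cos(4x)² dx = 64·π/2 = 32*π.
  (u')² cross terms: 2·(-4)·(8)·∫sin(4x)·cos(4x) dx = -64·(0) = 0.
  So ∫_0^π (u')² dx = 8*π + 32*π + 0 = 40*π.
||u||_{H^1}^2 = (5*π/2) + (40*π) = 85*π/2.


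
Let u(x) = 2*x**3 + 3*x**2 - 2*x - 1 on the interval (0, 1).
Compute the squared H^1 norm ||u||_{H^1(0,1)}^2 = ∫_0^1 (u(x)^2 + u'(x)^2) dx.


||u||_{H^1}^2 = 2342/105

The H^1 norm (squared) on an interval (0, L) is
  ||u||_{H^1}^2 = ∫_0^L u(x)^2 dx + ∫_0^L u'(x)^2 dx.
Compute u'(x) = 6*x**2 + 6*x - 2.
Then u(x)^2 = 4*x**6 + 12*x**5 + x**4 - 16*x**3 - 2*x**2 + 4*x + 1 and u'(x)^2 = 36*x**4 + 72*x**3 + 12*x**2 - 24*x + 4.
Integrate each monomial from 0 to 1 using ∫_0^1 c·x^n dx = c·1^(n+1)/(n+1):
  ∫_0^1 u(x)^2 dx = ∫_0^1 (4*x^6 + 12*x^5 + x^4 - 16*x^3 - 2*x^2 + 4*x + 1) dx. Term by term:
    ∫_0^1 4*x^6 dx = 4/7;  ∫_0^1 12*x^5 dx = 2;  ∫_0^1 x^4 dx = 1/5;
    ∫_0^1 -16*x^3 dx = -4;  ∫_0^1 -2*x^2 dx = -2/3;  ∫_0^1 4*x dx = 2;
    ∫_0^1 1 dx = 1.
  Sum: 4/7 + 2 + 1/5 − 4 − 2/3 + 2 + 1 = 116/105.
  ∫_0^1 u'(x)^2 dx = ∫_0^1 (36*x^4 + 72*x^3 + 12*x^2 - 24*x + 4) dx. Term by term:
    ∫_0^1 36*x^4 dx = 36/5;  ∫_0^1 72*x^3 dx = 18;  ∫_0^1 12*x^2 dx = 4;
    ∫_0^1 -24*x dx = -12;  ∫_0^1 4 dx = 4.
  Sum: 36/5 + 18 + 4 − 12 + 4 = 106/5.
Adding: ||u||_{H^1}^2 = 116/105 + 106/5 = 2342/105.


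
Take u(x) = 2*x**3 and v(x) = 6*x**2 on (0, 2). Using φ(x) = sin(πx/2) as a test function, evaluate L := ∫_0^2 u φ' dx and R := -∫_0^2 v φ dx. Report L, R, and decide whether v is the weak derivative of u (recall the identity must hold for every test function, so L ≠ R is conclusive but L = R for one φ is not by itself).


LHS = -48/π + 192/π^3, RHS = -48/π + 192/π^3. Yes, v = u' weakly.

u(x) = 2*x**3, classical derivative u'(x) = 6*x**2.
φ(x) = sin(πx/2), so φ'(x) = π*cos(π*x/2)/2.
Note φ(0) = φ(2) = 0, so the boundary term u·φ vanishes.
LHS = ∫_0^2 u(x) φ'(x) dx = ∫_0^2 (π*x^3*cos(π*x/2)) dx. Term by term:
  ∫_0^2 π*x^3*cos(π*x/2) dx = -48/π + 192/π^3.
So LHS = -48/π + 192/π^3.
∫_0^2 v(x) φ(x) dx = ∫_0^2 (6*x^2*sin(π*x/2)) dx. Term by term:
  ∫_0^2 6*x^2*sin(π*x/2) dx = -192/π^3 + 48/π.
So RHS = -∫_0^2 v(x) φ(x) dx = -48/π + 192/π^3.
LHS = RHS, so the identity holds for this test φ.
Moreover u is smooth here and v(x) = u'(x) = 6*x**2 pointwise, so the identity holds for every test function. Hence v is the weak derivative of u.


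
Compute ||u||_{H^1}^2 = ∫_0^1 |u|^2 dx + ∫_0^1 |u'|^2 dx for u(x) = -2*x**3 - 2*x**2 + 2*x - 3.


||u||_{H^1}^2 = 804/35

The H^1 norm (squared) on an interval (0, L) is
  ||u||_{H^1}^2 = ∫_0^L u(x)^2 dx + ∫_0^L u'(x)^2 dx.
Compute u'(x) = -6*x**2 - 4*x + 2.
Then u(x)^2 = 4*x**6 + 8*x**5 - 4*x**4 + 4*x**3 + 16*x**2 - 12*x + 9 and u'(x)^2 = 36*x**4 + 48*x**3 - 8*x**2 - 16*x + 4.
Integrate each monomial from 0 to 1 using ∫_0^1 c·x^n dx = c·1^(n+1)/(n+1):
  ∫_0^1 u(x)^2 dx = ∫_0^1 (4*x^6 + 8*x^5 - 4*x^4 + 4*x^3 + 16*x^2 - 12*x + 9) dx. Term by term:
    ∫_0^1 4*x^6 dx = 4/7;  ∫_0^1 8*x^5 dx = 4/3;  ∫_0^1 -4*x^4 dx = -4/5;
    ∫_0^1 4*x^3 dx = 1;  ∫_0^1 16*x^2 dx = 16/3;  ∫_0^1 -12*x dx = -6;
    ∫_0^1 9 dx = 9.
  Sum: 4/7 + 4/3 − 4/5 + 1 + 16/3 − 6 + 9 = 1096/105.
  ∫_0^1 u'(x)^2 dx = ∫_0^1 (36*x^4 + 48*x^3 - 8*x^2 - 16*x + 4) dx. Term by term:
    ∫_0^1 36*x^4 dx = 36/5;  ∫_0^1 48*x^3 dx = 12;  ∫_0^1 -8*x^2 dx = -8/3;
    ∫_0^1 -16*x dx = -8;  ∫_0^1 4 dx = 4.
  Sum: 36/5 + 12 − 8/3 − 8 + 4 = 188/15.
Adding: ||u||_{H^1}^2 = 1096/105 + 188/15 = 804/35.


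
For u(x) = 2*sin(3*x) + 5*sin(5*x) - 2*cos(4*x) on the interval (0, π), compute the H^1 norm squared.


||u||_{H^1(0,π)}^2 = -16456/63 + 379*π

u'(x) = 8*sin(4*x) + 6*cos(3*x) + 25*cos(5*x).
Expand u² and (u')² and integrate term by term on (0, π), using: for integers n ≥ 1, ∫_0^π sin²(nx) dx = ∫_0^π cos²(nx) dx = π/2; for n ≠ n', ∫_0^π sin(nx)sin(n'x) dx = ∫_0^π cos(nx)cos(n'x) dx = 0; and by product-to-sum, ∫_0^π sin(nx)cos(n'x) dx = ½∫_0^π [sin((n+n')x) + sin((n−n')x)] dx, which is 0 when n+n' is even and 2n/(n²−n'²) when n+n' is odd (it need not vanish on (0, π)).
  u² squared terms: (-2)²·∫cos(4x)² dx = 4·π/2 = 2*π;  (2)²·∫sin(3x)² dx = 4·π/2 = 2*π;  (5)²·∫sin(5x)² dx = 25·π/2 = 25*π/2.
  u² cross terms: 2·(-2)·(2)·∫cos(4x)·sin(3x) dx = -8·(-6/7) = 48/7;  2·(-2)·(5)·∫cos(4x)·sin(5x) dx = -20·(10/9) = -200/9;  2·(2)·(5)·∫sin(3x)·sin(5x) dx = 20·(0) = 0.
  So ∫_0^π u² dx = 2*π + 2*π + 25*π/2 + 48/7 − 200/9 + 0 = -968/63 + 33*π/2.
  (u')² squared terms: (6)²·∫cos(3x)² dx = 36·π/2 = 18*π;  (8)²·∫sin(4x)² dx = 64·π/2 = 32*π;  (25)²·∫cos(5x)² dx = 625·π/2 = 625*π/2.
  (u')² cross terms: 2·(6)·(8)·∫cos(3x)·sin(4x) dx = 96·(8/7) = 768/7;  2·(6)·(25)·∫cos(3x)·cos(5x) dx = 300·(0) = 0;  2·(8)·(25)·∫sin(4x)·cos(5x) dx = 400·(-8/9) = -3200/9.
  So ∫_0^π (u')² dx = 18*π + 32*π + 625*π/2 + 768/7 + 0 − 3200/9 = -15488/63 + 725*π/2.
||u||_{H^1}^2 = (-968/63 + 33*π/2) + (-15488/63 + 725*π/2) = -16456/63 + 379*π.


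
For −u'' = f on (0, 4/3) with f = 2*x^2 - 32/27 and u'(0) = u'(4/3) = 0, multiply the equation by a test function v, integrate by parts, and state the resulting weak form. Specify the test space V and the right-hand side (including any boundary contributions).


V = H^1(0, 4/3) (no boundary constraint on v; u is determined up to an additive constant); weak form: ∫_0^4/3 u'v' dx = ∫_0^4/3 (2*x^2 - 32/27) v dx for all v ∈ V.

Multiply both sides by a test function v and integrate from 0 to 4/3:
  ∫_0^4/3 −u''(x) v(x) dx = ∫_0^4/3 f(x) v(x) dx.
Integrate the LHS by parts once:
  ∫_0^4/3 −u'' v dx = −[u'(x) v(x)]_0^4/3 + ∫_0^4/3 u'(x) v'(x) dx.
Thus ∫_0^4/3 u'(x) v'(x) dx = ∫_0^4/3 f(x) v(x) dx + [u'(x) v(x)]_0^4/3.
Choose V so that boundary terms are either known or forced to vanish.
u has homogeneous Neumann: u'(0) = u'(4/3) = 0. So [u' v]_0^4/3 = 0·v(4/3) − 0·v(0) = 0 for any v; take V = H^1(0, 4/3).
Weak formulation: find u (satisfying any essential BC) such that ∫_0^4/3 u'(x) v'(x) dx = ∫_0^4/3 f v dx for all v ∈ V (homogeneous Neumann, so boundary terms vanish).
Substituting f(x) = 2*x^2 - 32/27, the right-hand side is ∫_0^4/3 (2*x^2 - 32/27) v dx.
Compatibility check (pure Neumann): taking v ≡ 1 ∈ V gives 0 = ∫_0^4/3 f dx + (0) − (0), i.e. ∫_0^4/3 f dx must equal u'(0) − u'(4/3) = 0. Indeed ∫_0^4/3 (2*x^2 - 32/27) dx = 0, so the data are compatible. The solution is then unique only up to an additive constant (fix it e.g. by requiring ∫_0^4/3 u dx = 0).


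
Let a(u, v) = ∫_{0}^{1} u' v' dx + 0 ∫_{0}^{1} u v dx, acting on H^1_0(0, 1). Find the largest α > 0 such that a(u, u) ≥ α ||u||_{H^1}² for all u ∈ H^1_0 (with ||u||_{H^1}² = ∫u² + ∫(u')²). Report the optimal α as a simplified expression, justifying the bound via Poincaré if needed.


α = π^2/(1 + π^2)

Coercivity of a(·,·) on H^1_0(0, 1) means a(u, u) ≥ α ||u||_{H^1}² for every u ∈ H^1_0.
The interval has length L = 1, and Poincaré/coercivity depend only on L. Here a(u, u) = ∫(u')² + (0)·∫u².
Here c = 0, so a(u,u) = ∫(u')² alone. The condition a(u,u) ≥ α||u||_{H^1}² reads (1−α)∫(u')² ≥ (α−c)∫u². Any admissible α is ≤ 1 (rapidly oscillating u have ∫u²/∫(u')² → 0), and α = 1 would force 0 ≥ (1−c)∫u², impossible since c < 1; so 1−α > 0. By the sharp Poincaré inequality on H^1_0 of an interval of length L, ∫(u')² ≥ (π/L)²∫u² with equality for the first sine mode sin(π(x−x₀)/L) (x₀ the left endpoint), so the inequality holds for all u iff (1−α)(π/L)² ≥ α − c, i.e. α ≤ ((π/L)² + c)/((π/L)² + 1) = (1 + c(L/π)²)/(1 + (L/π)²). (Direct route, valid since c ≤ 0: Poincaré gives c∫u² ≥ c(L/π)²∫(u')², so a(u,u) ≥ (1 + c(L/π)²)∫(u')², while ||u||_{H^1}² ≤ (1 + (L/π)²)∫(u')²; dividing yields the same α.) With (π/L)² = π^2 and c = 0, the largest admissible constant is α = ((π/L)² + c)/((π/L)² + 1).
Simplifying, α = π^2/(1 + π^2).


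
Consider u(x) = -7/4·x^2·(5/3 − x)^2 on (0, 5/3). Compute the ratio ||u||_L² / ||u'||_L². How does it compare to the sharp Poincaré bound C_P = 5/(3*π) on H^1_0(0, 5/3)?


||u||_L² / ||u'||_L² = 5*sqrt(3)/18 < C_P = 5/(3*π).

u(x) = -7/4·x^2·(5/3 − x)^2, so u'(x) = 7*x*(-18*x^2 + 45*x - 25)/18.
u(x) = -7/4·x^2·(5/3 − x)^2 vanishes at x = 0 and x = 5/3, so u ∈ H^1_0(0, 5/3). Differentiate via the product rule and integrate the resulting polynomials term by term.
  ∫_0^5/3 u² dx = ∫_0^5/3 (49*x^8/16 - 245*x^7/12 + 1225*x^6/24 - 6125*x^5/108 + 30625*x^4/1296) dx. Term by term:
    ∫_0^5/3 49*x^8/16 dx = 95703125/2834352;  ∫_0^5/3 -245*x^7/12 dx = -95703125/629856;  ∫_0^5/3 1225*x^6/24 dx = 13671875/52488;
    ∫_0^5/3 -6125*x^5/108 dx = -95703125/472392;  ∫_0^5/3 30625*x^4/1296 dx = 19140625/314928.
  Sum: 95703125/2834352 − 95703125/629856 + 13671875/52488 − 95703125/472392 + 19140625/314928 = 2734375/5668704.
  ∫_0^5/3 (u')² dx = ∫_0^5/3 (49*x^6 - 245*x^5 + 15925*x^4/36 - 6125*x^3/18 + 30625*x^2/324) dx. Term by term:
    ∫_0^5/3 49*x^6 dx = 546875/2187;  ∫_0^5/3 -245*x^5 dx = -3828125/4374;  ∫_0^5/3 15925*x^4/36 dx = 9953125/8748;
    ∫_0^5/3 -6125*x^3/18 dx = -3828125/5832;  ∫_0^5/3 30625*x^2/324 dx = 3828125/26244.
  Sum: 546875/2187 − 3828125/4374 + 9953125/8748 − 3828125/5832 + 3828125/26244 = 109375/52488.
∫_0^5/3 u² dx = 2734375/5668704, so ||u||_L² = 625*sqrt(42)/5832.
∫_0^5/3 (u')² dx = 109375/52488, so ||u'||_L² = 125*sqrt(14)/324.
Ratio ||u||_L² / ||u'||_L² = 5*sqrt(3)/18.
Sharp Poincaré constant on H^1_0(0, 5/3) is C_P = L/π = 5/(3*π), achieved by sin(3*π/5·x).
A polynomial bump cannot attain the sharp Poincaré constant (only the first sine eigenfunction does), so the ratio is strictly less than C_P, consistent with ||u||_L² ≤ C_P ||u'||_L².


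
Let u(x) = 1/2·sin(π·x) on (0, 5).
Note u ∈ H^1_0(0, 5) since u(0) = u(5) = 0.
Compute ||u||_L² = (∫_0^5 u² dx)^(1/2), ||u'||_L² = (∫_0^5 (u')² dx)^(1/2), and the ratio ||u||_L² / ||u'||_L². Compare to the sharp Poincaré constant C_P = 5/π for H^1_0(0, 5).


||u||_L² / ||u'||_L² = 1/π < C_P = 5/π.

u(x) = 1/2·sin(π·x), so u'(x) = π*cos(π*x)/2.
Writing u(x) = A·sin(kπx/L) with A = 1/2 and k = 5, use ∫_0^L sin²(kπx/L) dx = L/2 and ∫_0^L cos²(kπx/L) dx = L/2.
u² = 1/4·sin²(π·x) and (u')² = π^2/4·cos²(π·x), and each of sin², cos² integrates to L/2 = 5/2 over (0, 5).
∫_0^5 u² dx = 5/8, so ||u||_L² = sqrt(10)/4.
∫_0^5 (u')² dx = 5*π^2/8, so ||u'||_L² = sqrt(10)*π/4.
Ratio ||u||_L² / ||u'||_L² = 1/π.
Sharp Poincaré constant on H^1_0(0, 5) is C_P = L/π = 5/π, achieved by sin(π/5·x).
This is the k = 5 harmonic; the ratio L/(kπ) is strictly less than C_P = L/π, consistent with the sharp inequality ||u||_L² ≤ C_P ||u'||_L².


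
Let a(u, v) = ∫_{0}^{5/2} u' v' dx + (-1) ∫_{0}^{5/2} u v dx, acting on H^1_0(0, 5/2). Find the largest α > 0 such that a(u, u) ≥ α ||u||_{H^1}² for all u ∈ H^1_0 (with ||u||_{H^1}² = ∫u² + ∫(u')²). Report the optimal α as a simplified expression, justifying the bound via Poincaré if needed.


α = (-25 + 4*π^2)/(25 + 4*π^2)

Coercivity of a(·,·) on H^1_0(0, 5/2) means a(u, u) ≥ α ||u||_{H^1}² for every u ∈ H^1_0.
The interval has length L = 5/2, and Poincaré/coercivity depend only on L. Here a(u, u) = ∫(u')² + (-1)·∫u².
Here c = -1 < 0 with |c| < (π/L)² = 4*π^2/25, so coercivity still holds. The condition a(u,u) ≥ α||u||_{H^1}² reads (1−α)∫(u')² ≥ (α−c)∫u². Any admissible α is ≤ 1 (rapidly oscillating u have ∫u²/∫(u')² → 0), and α = 1 would force 0 ≥ (1−c)∫u², impossible since c < 1; so 1−α > 0. By the sharp Poincaré inequality on H^1_0 of an interval of length L, ∫(u')² ≥ (π/L)²∫u² with equality for the first sine mode sin(π(x−x₀)/L) (x₀ the left endpoint), so the inequality holds for all u iff (1−α)(π/L)² ≥ α − c, i.e. α ≤ ((π/L)² + c)/((π/L)² + 1) = (1 + c(L/π)²)/(1 + (L/π)²). (Direct route, valid since c ≤ 0: Poincaré gives c∫u² ≥ c(L/π)²∫(u')², so a(u,u) ≥ (1 + c(L/π)²)∫(u')², while ||u||_{H^1}² ≤ (1 + (L/π)²)∫(u')²; dividing yields the same α.) With (π/L)² = 4*π^2/25 and c = -1, the largest admissible constant is α = ((π/L)² + c)/((π/L)² + 1).
Simplifying, α = (-25 + 4*π^2)/(25 + 4*π^2).


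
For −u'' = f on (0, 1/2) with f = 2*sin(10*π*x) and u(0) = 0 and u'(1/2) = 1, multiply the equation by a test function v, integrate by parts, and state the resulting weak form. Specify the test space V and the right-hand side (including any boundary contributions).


V = {v ∈ H^1(0, 1/2) : v(0) = 0} (test functions vanish at x = 0 where u is specified); weak form: ∫_0^1/2 u'v' dx = ∫_0^1/2 (2*sin(10*π*x)) v dx + v(1/2) for all v ∈ V.

Multiply both sides by a test function v and integrate from 0 to 1/2:
  ∫_0^1/2 −u''(x) v(x) dx = ∫_0^1/2 f(x) v(x) dx.
Integrate the LHS by parts once:
  ∫_0^1/2 −u'' v dx = −[u'(x) v(x)]_0^1/2 + ∫_0^1/2 u'(x) v'(x) dx.
Thus ∫_0^1/2 u'(x) v'(x) dx = ∫_0^1/2 f(x) v(x) dx + [u'(x) v(x)]_0^1/2.
Choose V so that boundary terms are either known or forced to vanish.
Mixed BC: u(0) = 0 (Dirichlet) and u'(1/2) = 1 (Neumann). Define V = {v ∈ H^1(0, 1/2) : v(0) = 0}. Then [u' v]_0^1/2 = u'(1/2)·v(1/2) − u'(0)·0 = v(1/2).
Weak formulation: find u (satisfying any essential BC) such that ∫_0^1/2 u'(x) v'(x) dx = ∫_0^1/2 f v dx + v(1/2) for all v ∈ V (Dirichlet at 0 absorbed into V; Neumann datum at x = 1/2 contributes the boundary term).
Substituting f(x) = 2*sin(10*π*x), the right-hand side is ∫_0^1/2 (2*sin(10*π*x)) v dx + v(1/2).


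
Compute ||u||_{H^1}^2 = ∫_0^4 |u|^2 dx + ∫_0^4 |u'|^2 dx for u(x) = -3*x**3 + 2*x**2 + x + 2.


||u||_{H^1}^2 = 2540756/105

The H^1 norm (squared) on an interval (0, L) is
  ||u||_{H^1}^2 = ∫_0^L u(x)^2 dx + ∫_0^L u'(x)^2 dx.
Compute u'(x) = -9*x**2 + 4*x + 1.
Then u(x)^2 = 9*x**6 - 12*x**5 - 2*x**4 - 8*x**3 + 9*x**2 + 4*x + 4 and u'(x)^2 = 81*x**4 - 72*x**3 - 2*x**2 + 8*x + 1.
Integrate each monomial from 0 to 4 using ∫_0^4 c·x^n dx = c·4^(n+1)/(n+1):
  ∫_0^4 u(x)^2 dx = ∫_0^4 (9*x^6 - 12*x^5 - 2*x^4 - 8*x^3 + 9*x^2 + 4*x + 4) dx. Term by term:
    ∫_0^4 9*x^6 dx = 147456/7;  ∫_0^4 -12*x^5 dx = -8192;  ∫_0^4 -2*x^4 dx = -2048/5;
    ∫_0^4 -8*x^3 dx = -512;  ∫_0^4 9*x^2 dx = 192;  ∫_0^4 4*x dx = 32;
    ∫_0^4 4 dx = 16.
  Sum: 147456/7 − 8192 − 2048/5 − 512 + 192 + 32 + 16 = 426704/35.
  ∫_0^4 u'(x)^2 dx = ∫_0^4 (81*x^4 - 72*x^3 - 2*x^2 + 8*x + 1) dx. Term by term:
    ∫_0^4 81*x^4 dx = 82944/5;  ∫_0^4 -72*x^3 dx = -4608;  ∫_0^4 -2*x^2 dx = -128/3;
    ∫_0^4 8*x dx = 64;  ∫_0^4 1 dx = 4.
  Sum: 82944/5 − 4608 − 128/3 + 64 + 4 = 180092/15.
Adding: ||u||_{H^1}^2 = 426704/35 + 180092/15 = 2540756/105.


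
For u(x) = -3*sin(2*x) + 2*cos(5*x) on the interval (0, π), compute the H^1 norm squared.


||u||_{H^1(0,π)}^2 = 416/7 + 149*π/2

u'(x) = -10*sin(5*x) - 6*cos(2*x).
Expand u² and (u')² and integrate term by term on (0, π), using: for integers n ≥ 1, ∫_0^π sin²(nx) dx = ∫_0^π cos²(nx) dx = π/2; for n ≠ n', ∫_0^π sin(nx)sin(n'x) dx = ∫_0^π cos(nx)cos(n'x) dx = 0; and by product-to-sum, ∫_0^π sin(nx)cos(n'x) dx = ½∫_0^π [sin((n+n')x) + sin((n−n')x)] dx, which is 0 when n+n' is even and 2n/(n²−n'²) when n+n' is odd (it need not vanish on (0, π)).
  u² squared terms: (-3)²·∫sin(2x)² dx = 9·π/2 = 9*π/2;  (2)²·∫cos(5x)² dx = 4·π/2 = 2*π.
  u² cross terms: 2·(-3)·(2)·∫sin(2x)·cos(5x) dx = -12·(-4/21) = 16/7.
  So ∫_0^π u² dx = 9*π/2 + 2*π + 16/7 = 16/7 + 13*π/2.
  (u')² squared terms: (-10)²·∫sin(5x)² dx = 100·π/2 = 50*π;  (-6)²·∫cos(2x)² dx = 36·π/2 = 18*π.
  (u')² cross terms: 2·(-10)·(-6)·∫sin(5x)·cos(2x) dx = 120·(10/21) = 400/7.
  So ∫_0^π (u')² dx = 50*π + 18*π + 400/7 = 400/7 + 68*π.
||u||_{H^1}^2 = (16/7 + 13*π/2) + (400/7 + 68*π) = 416/7 + 149*π/2.


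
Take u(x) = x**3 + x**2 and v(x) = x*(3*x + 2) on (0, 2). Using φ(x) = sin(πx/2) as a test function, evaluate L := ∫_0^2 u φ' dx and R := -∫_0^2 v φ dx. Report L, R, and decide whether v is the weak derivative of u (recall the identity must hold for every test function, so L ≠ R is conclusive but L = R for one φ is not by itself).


LHS = -32/π + 96/π^3, RHS = -32/π + 96/π^3. Yes, v = u' weakly.

u(x) = x**3 + x**2, classical derivative u'(x) = 3*x**2 + 2*x.
φ(x) = sin(πx/2), so φ'(x) = π*cos(π*x/2)/2.
Note φ(0) = φ(2) = 0, so the boundary term u·φ vanishes.
LHS = ∫_0^2 u(x) φ'(x) dx = ∫_0^2 (π*x^3*cos(π*x/2)/2 + π*x^2*cos(π*x/2)/2) dx. Term by term:
  ∫_0^2 π*x^2*cos(π*x/2)/2 dx = -8/π;  ∫_0^2 π*x^3*cos(π*x/2)/2 dx = -24/π + 96/π^3.
Sum: -8/π + -24/π + 96/π^3 = -32/π + 96/π^3.
So LHS = -32/π + 96/π^3.
∫_0^2 v(x) φ(x) dx = ∫_0^2 (3*x^2*sin(π*x/2) + 2*x*sin(π*x/2)) dx. Term by term:
  ∫_0^2 2*x*sin(π*x/2) dx = 8/π;  ∫_0^2 3*x^2*sin(π*x/2) dx = -96/π^3 + 24/π.
Sum: 8/π + -96/π^3 + 24/π = -96/π^3 + 32/π.
So RHS = -∫_0^2 v(x) φ(x) dx = -32/π + 96/π^3.
LHS = RHS, so the identity holds for this test φ.
Moreover u is smooth here and v(x) = u'(x) = 3*x**2 + 2*x pointwise, so the identity holds for every test function. Hence v is the weak derivative of u.


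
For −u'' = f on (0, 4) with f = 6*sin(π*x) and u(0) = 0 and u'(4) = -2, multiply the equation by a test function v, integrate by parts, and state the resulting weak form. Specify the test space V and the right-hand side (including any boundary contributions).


V = {v ∈ H^1(0, 4) : v(0) = 0} (test functions vanish at x = 0 where u is specified); weak form: ∫_0^4 u'v' dx = ∫_0^4 (6*sin(π*x)) v dx − 2·v(4) for all v ∈ V.

Multiply both sides by a test function v and integrate from 0 to 4:
  ∫_0^4 −u''(x) v(x) dx = ∫_0^4 f(x) v(x) dx.
Integrate the LHS by parts once:
  ∫_0^4 −u'' v dx = −[u'(x) v(x)]_0^4 + ∫_0^4 u'(x) v'(x) dx.
Thus ∫_0^4 u'(x) v'(x) dx = ∫_0^4 f(x) v(x) dx + [u'(x) v(x)]_0^4.
Choose V so that boundary terms are either known or forced to vanish.
Mixed BC: u(0) = 0 (Dirichlet) and u'(4) = -2 (Neumann). Define V = {v ∈ H^1(0, 4) : v(0) = 0}. Then [u' v]_0^4 = u'(4)·v(4) − u'(0)·0 = − 2·v(4).
Weak formulation: find u (satisfying any essential BC) such that ∫_0^4 u'(x) v'(x) dx = ∫_0^4 f v dx − 2·v(4) for all v ∈ V (Dirichlet at 0 absorbed into V; Neumann datum at x = 4 contributes the boundary term).
Substituting f(x) = 6*sin(π*x), the right-hand side is ∫_0^4 (6*sin(π*x)) v dx − 2·v(4).


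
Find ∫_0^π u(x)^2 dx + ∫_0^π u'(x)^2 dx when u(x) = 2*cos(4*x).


||u||_{H^1(0,π)}^2 = 34*π

u'(x) = -8*sin(4*x).
Expand u² and (u')² and integrate term by term on (0, π), using: for integers n ≥ 1, ∫_0^π sin²(nx) dx = ∫_0^π cos²(nx) dx = π/2; for n ≠ n', ∫_0^π sin(nx)sin(n'x) dx = ∫_0^π cos(nx)cos(n'x) dx = 0; and by product-to-sum, ∫_0^π sin(nx)cos(n'x) dx = ½∫_0^π [sin((n+n')x) + sin((n−n')x)] dx, which is 0 when n+n' is even and 2n/(n²−n'²) when n+n' is odd (it need not vanish on (0, π)).
  u² squared terms: (2)²·∫cos(4x)² dx = 4·π/2 = 2*π.
  So ∫_0^π u² dx = 2*π.
  (u')² squared terms: (-8)²·∫sin(4x)² dx = 64·π/2 = 32*π.
  So ∫_0^π (u')² dx = 32*π.
||u||_{H^1}^2 = (2*π) + (32*π) = 34*π.


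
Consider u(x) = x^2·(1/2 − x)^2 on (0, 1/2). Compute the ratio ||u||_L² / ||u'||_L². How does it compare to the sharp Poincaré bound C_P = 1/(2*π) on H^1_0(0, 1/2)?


||u||_L² / ||u'||_L² = sqrt(3)/12 < C_P = 1/(2*π).

u(x) = x^2·(1/2 − x)^2, so u'(x) = x*(2*x - 1)*(4*x - 1)/2.
u(x) = x^2·(1/2 − x)^2 vanishes at x = 0 and x = 1/2, so u ∈ H^1_0(0, 1/2). Differentiate via the product rule and integrate the resulting polynomials term by term.
  ∫_0^1/2 u² dx = ∫_0^1/2 (x^8 - 2*x^7 + 3*x^6/2 - x^5/2 + x^4/16) dx. Term by term:
    ∫_0^1/2 x^8 dx = 1/4608;  ∫_0^1/2 -2*x^7 dx = -1/1024;  ∫_0^1/2 3*x^6/2 dx = 3/1792;
    ∫_0^1/2 -x^5/2 dx = -1/768;  ∫_0^1/2 x^4/16 dx = 1/2560.
  Sum: 1/4608 − 1/1024 + 3/1792 − 1/768 + 1/2560 = 1/322560.
  ∫_0^1/2 (u')² dx = ∫_0^1/2 (16*x^6 - 24*x^5 + 13*x^4 - 3*x^3 + x^2/4) dx. Term by term:
    ∫_0^1/2 16*x^6 dx = 1/56;  ∫_0^1/2 -24*x^5 dx = -1/16;  ∫_0^1/2 13*x^4 dx = 13/160;
    ∫_0^1/2 -3*x^3 dx = -3/64;  ∫_0^1/2 x^2/4 dx = 1/96.
  Sum: 1/56 − 1/16 + 13/160 − 3/64 + 1/96 = 1/6720.
∫_0^1/2 u² dx = 1/322560, so ||u||_L² = sqrt(35)/3360.
∫_0^1/2 (u')² dx = 1/6720, so ||u'||_L² = sqrt(105)/840.
Ratio ||u||_L² / ||u'||_L² = sqrt(3)/12.
Sharp Poincaré constant on H^1_0(0, 1/2) is C_P = L/π = 1/(2*π), achieved by sin(2*π·x).
A polynomial bump cannot attain the sharp Poincaré constant (only the first sine eigenfunction does), so the ratio is strictly less than C_P, consistent with ||u||_L² ≤ C_P ||u'||_L².


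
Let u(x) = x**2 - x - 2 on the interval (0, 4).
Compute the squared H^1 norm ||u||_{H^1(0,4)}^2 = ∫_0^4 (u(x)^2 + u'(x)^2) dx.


||u||_{H^1}^2 = 1772/15

The H^1 norm (squared) on an interval (0, L) is
  ||u||_{H^1}^2 = ∫_0^L u(x)^2 dx + ∫_0^L u'(x)^2 dx.
Compute u'(x) = 2*x - 1.
Then u(x)^2 = x**4 - 2*x**3 - 3*x**2 + 4*x + 4 and u'(x)^2 = 4*x**2 - 4*x + 1.
Integrate each monomial from 0 to 4 using ∫_0^4 c·x^n dx = c·4^(n+1)/(n+1):
  ∫_0^4 u(x)^2 dx = ∫_0^4 (x^4 - 2*x^3 - 3*x^2 + 4*x + 4) dx. Term by term:
    ∫_0^4 x^4 dx = 1024/5;  ∫_0^4 -2*x^3 dx = -128;  ∫_0^4 -3*x^2 dx = -64;
    ∫_0^4 4*x dx = 32;  ∫_0^4 4 dx = 16.
  Sum: 1024/5 − 128 − 64 + 32 + 16 = 304/5.
  ∫_0^4 u'(x)^2 dx = ∫_0^4 (4*x^2 - 4*x + 1) dx. Term by term:
    ∫_0^4 4*x^2 dx = 256/3;  ∫_0^4 -4*x dx = -32;  ∫_0^4 1 dx = 4.
  Sum: 256/3 − 32 + 4 = 172/3.
Adding: ||u||_{H^1}^2 = 304/5 + 172/3 = 1772/15.


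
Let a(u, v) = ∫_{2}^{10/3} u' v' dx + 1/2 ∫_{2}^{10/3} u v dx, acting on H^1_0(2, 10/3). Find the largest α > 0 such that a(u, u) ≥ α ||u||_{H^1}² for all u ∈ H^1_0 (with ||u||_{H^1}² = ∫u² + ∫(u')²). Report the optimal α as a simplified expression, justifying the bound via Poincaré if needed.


α = (8 + 9*π^2)/(16 + 9*π^2)

Coercivity of a(·,·) on H^1_0(2, 10/3) means a(u, u) ≥ α ||u||_{H^1}² for every u ∈ H^1_0.
The interval has length L = 4/3, and Poincaré/coercivity depend only on L. Here a(u, u) = ∫(u')² + (1/2)·∫u².
Here 0 < c = 1/2 < 1. The condition a(u,u) ≥ α||u||_{H^1}² reads (1−α)∫(u')² ≥ (α−c)∫u². Any admissible α is ≤ 1 (rapidly oscillating u have ∫u²/∫(u')² → 0), and α = 1 would force 0 ≥ (1−c)∫u², impossible since c < 1; so 1−α > 0. By the sharp Poincaré inequality on H^1_0 of an interval of length L, ∫(u')² ≥ (π/L)²∫u² with equality for the first sine mode sin(π(x−x₀)/L) (x₀ the left endpoint), so the inequality holds for all u iff (1−α)(π/L)² ≥ α − c, i.e. α ≤ ((π/L)² + c)/((π/L)² + 1) = (1 + c(L/π)²)/(1 + (L/π)²). With (π/L)² = 9*π^2/16 and c = 1/2, the largest admissible constant is α = ((π/L)² + c)/((π/L)² + 1).
Simplifying, α = (8 + 9*π^2)/(16 + 9*π^2).


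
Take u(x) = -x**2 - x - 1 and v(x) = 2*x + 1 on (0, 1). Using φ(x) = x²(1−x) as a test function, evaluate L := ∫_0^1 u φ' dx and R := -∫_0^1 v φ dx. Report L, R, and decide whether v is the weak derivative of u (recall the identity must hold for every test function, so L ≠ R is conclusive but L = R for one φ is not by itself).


LHS = 11/60, RHS = -11/60. No, v is not the weak derivative of u.

u(x) = -x**2 - x - 1, classical derivative u'(x) = -2*x - 1.
φ(x) = x²(1−x), so φ'(x) = x*(2 - 3*x).
Note φ(0) = φ(1) = 0, so the boundary term u·φ vanishes.
LHS = ∫_0^1 u(x) φ'(x) dx = ∫_0^1 (3*x^4 + x^3 + x^2 - 2*x) dx. Term by term:
  ∫_0^1 3*x^4 dx = 3/5;  ∫_0^1 x^3 dx = 1/4;  ∫_0^1 x^2 dx = 1/3;
  ∫_0^1 -2*x dx = -1.
Sum: 3/5 + 1/4 + 1/3 − 1 = 11/60.
So LHS = 11/60.
∫_0^1 v(x) φ(x) dx = ∫_0^1 (-2*x^4 + x^3 + x^2) dx. Term by term:
  ∫_0^1 -2*x^4 dx = -2/5;  ∫_0^1 x^3 dx = 1/4;  ∫_0^1 x^2 dx = 1/3.
Sum: -2/5 + 1/4 + 1/3 = 11/60.
So RHS = -∫_0^1 v(x) φ(x) dx = -11/60.
LHS − RHS = 11/30 ≠ 0, so the identity fails.
(For a valid weak derivative the identity must hold for EVERY test function, in particular this one. The failure shows v is NOT the weak derivative of u.)
Correct weak derivative would be u'(x) = -2*x - 1.


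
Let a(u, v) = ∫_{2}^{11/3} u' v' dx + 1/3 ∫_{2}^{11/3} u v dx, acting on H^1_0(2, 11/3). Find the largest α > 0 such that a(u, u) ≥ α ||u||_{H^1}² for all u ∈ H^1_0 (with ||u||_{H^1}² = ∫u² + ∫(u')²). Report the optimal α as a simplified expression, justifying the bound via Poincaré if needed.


α = (25 + 27*π^2)/(3*(25 + 9*π^2))

Coercivity of a(·,·) on H^1_0(2, 11/3) means a(u, u) ≥ α ||u||_{H^1}² for every u ∈ H^1_0.
The interval has length L = 5/3, and Poincaré/coercivity depend only on L. Here a(u, u) = ∫(u')² + (1/3)·∫u².
Here 0 < c = 1/3 < 1. The condition a(u,u) ≥ α||u||_{H^1}² reads (1−α)∫(u')² ≥ (α−c)∫u². Any admissible α is ≤ 1 (rapidly oscillating u have ∫u²/∫(u')² → 0), and α = 1 would force 0 ≥ (1−c)∫u², impossible since c < 1; so 1−α > 0. By the sharp Poincaré inequality on H^1_0 of an interval of length L, ∫(u')² ≥ (π/L)²∫u² with equality for the first sine mode sin(π(x−x₀)/L) (x₀ the left endpoint), so the inequality holds for all u iff (1−α)(π/L)² ≥ α − c, i.e. α ≤ ((π/L)² + c)/((π/L)² + 1) = (1 + c(L/π)²)/(1 + (L/π)²). With (π/L)² = 9*π^2/25 and c = 1/3, the largest admissible constant is α = ((π/L)² + c)/((π/L)² + 1).
Simplifying, α = (25 + 27*π^2)/(3*(25 + 9*π^2)).


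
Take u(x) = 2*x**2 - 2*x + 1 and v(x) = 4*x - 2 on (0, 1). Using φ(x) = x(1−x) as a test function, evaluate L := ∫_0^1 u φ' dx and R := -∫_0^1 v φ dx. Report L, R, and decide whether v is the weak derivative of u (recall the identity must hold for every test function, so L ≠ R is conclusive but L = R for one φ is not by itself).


LHS = 0, RHS = 0. Yes, v = u' weakly.

u(x) = 2*x**2 - 2*x + 1, classical derivative u'(x) = 4*x - 2.
φ(x) = x(1−x), so φ'(x) = 1 - 2*x.
Note φ(0) = φ(1) = 0, so the boundary term u·φ vanishes.
LHS = ∫_0^1 u(x) φ'(x) dx = ∫_0^1 (-4*x^3 + 6*x^2 - 4*x + 1) dx. Term by term:
  ∫_0^1 -4*x^3 dx = -1;  ∫_0^1 6*x^2 dx = 2;  ∫_0^1 -4*x dx = -2;
  ∫_0^1 1 dx = 1.
Sum: -1 + 2 − 2 + 1 = 0.
So LHS = 0.
∫_0^1 v(x) φ(x) dx = ∫_0^1 (-4*x^3 + 6*x^2 - 2*x) dx. Term by term:
  ∫_0^1 -4*x^3 dx = -1;  ∫_0^1 6*x^2 dx = 2;  ∫_0^1 -2*x dx = -1.
Sum: -1 + 2 − 1 = 0.
So RHS = -∫_0^1 v(x) φ(x) dx = 0.
LHS = RHS, so the identity holds for this test φ.
Moreover u is smooth here and v(x) = u'(x) = 4*x - 2 pointwise, so the identity holds for every test function. Hence v is the weak derivative of u.


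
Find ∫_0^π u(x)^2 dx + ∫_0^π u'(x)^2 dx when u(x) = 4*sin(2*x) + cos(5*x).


||u||_{H^1(0,π)}^2 = -832/21 + 53*π

u'(x) = -5*sin(5*x) + 8*cos(2*x).
Expand u² and (u')² and integrate term by term on (0, π), using: for integers n ≥ 1, ∫_0^π sin²(nx) dx = ∫_0^π cos²(nx) dx = π/2; for n ≠ n', ∫_0^π sin(nx)sin(n'x) dx = ∫_0^π cos(nx)cos(n'x) dx = 0; and by product-to-sum, ∫_0^π sin(nx)cos(n'x) dx = ½∫_0^π [sin((n+n')x) + sin((n−n')x)] dx, which is 0 when n+n' is even and 2n/(n²−n'²) when n+n' is odd (it need not vanish on (0, π)).
  u² squared terms: (4)²·∫sin(2x)² dx = 16·π/2 = 8*π;  (1)²·∫cos(5x)² dx = 1·π/2 = π/2.
  u² cross terms: 2·(4)·(1)·∫sin(2x)·cos(5x) dx = 8·(-4/21) = -32/21.
  So ∫_0^π u² dx = 8*π + π/2 − 32/21 = -32/21 + 17*π/2.
  (u')² squared terms: (-5)²·∫sin(5x)² dx = 25·π/2 = 25*π/2;  (8)²·∫cos(2x)² dx = 64·π/2 = 32*π.
  (u')² cross terms: 2·(-5)·(8)·∫sin(5x)·cos(2x) dx = -80·(10/21) = -800/21.
  So ∫_0^π (u')² dx = 25*π/2 + 32*π − 800/21 = -800/21 + 89*π/2.
||u||_{H^1}^2 = (-32/21 + 17*π/2) + (-800/21 + 89*π/2) = -832/21 + 53*π.


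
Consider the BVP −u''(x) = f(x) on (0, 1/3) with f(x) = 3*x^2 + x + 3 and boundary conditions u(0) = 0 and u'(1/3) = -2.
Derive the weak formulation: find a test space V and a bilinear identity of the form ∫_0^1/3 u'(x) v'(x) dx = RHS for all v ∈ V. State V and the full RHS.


V = {v ∈ H^1(0, 1/3) : v(0) = 0} (test functions vanish at x = 0 where u is specified); weak form: ∫_0^1/3 u'v' dx = ∫_0^1/3 (3*x^2 + x + 3) v dx − 2·v(1/3) for all v ∈ V.

Multiply both sides by a test function v and integrate from 0 to 1/3:
  ∫_0^1/3 −u''(x) v(x) dx = ∫_0^1/3 f(x) v(x) dx.
Integrate the LHS by parts once:
  ∫_0^1/3 −u'' v dx = −[u'(x) v(x)]_0^1/3 + ∫_0^1/3 u'(x) v'(x) dx.
Thus ∫_0^1/3 u'(x) v'(x) dx = ∫_0^1/3 f(x) v(x) dx + [u'(x) v(x)]_0^1/3.
Choose V so that boundary terms are either known or forced to vanish.
Mixed BC: u(0) = 0 (Dirichlet) and u'(1/3) = -2 (Neumann). Define V = {v ∈ H^1(0, 1/3) : v(0) = 0}. Then [u' v]_0^1/3 = u'(1/3)·v(1/3) − u'(0)·0 = − 2·v(1/3).
Weak formulation: find u (satisfying any essential BC) such that ∫_0^1/3 u'(x) v'(x) dx = ∫_0^1/3 f v dx − 2·v(1/3) for all v ∈ V (Dirichlet at 0 absorbed into V; Neumann datum at x = 1/3 contributes the boundary term).
Substituting f(x) = 3*x^2 + x + 3, the right-hand side is ∫_0^1/3 (3*x^2 + x + 3) v dx − 2·v(1/3).


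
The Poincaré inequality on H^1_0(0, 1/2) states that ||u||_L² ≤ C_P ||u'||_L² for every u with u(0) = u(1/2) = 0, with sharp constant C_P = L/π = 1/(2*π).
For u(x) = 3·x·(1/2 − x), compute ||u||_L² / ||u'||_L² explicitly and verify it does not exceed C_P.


||u||_L² / ||u'||_L² = sqrt(10)/20 < C_P = 1/(2*π).

u(x) = 3·x·(1/2 − x), so u'(x) = 3/2 - 6*x.
u(x) = 3·x·(1/2 − x) vanishes at x = 0 and x = 1/2, so u ∈ H^1_0(0, 1/2). Differentiate via the product rule and integrate the resulting polynomials term by term.
  ∫_0^1/2 u² dx = ∫_0^1/2 (9*x^4 - 9*x^3 + 9*x^2/4) dx. Term by term:
    ∫_0^1/2 9*x^4 dx = 9/160;  ∫_0^1/2 -9*x^3 dx = -9/64;  ∫_0^1/2 9*x^2/4 dx = 3/32.
  Sum: 9/160 − 9/64 + 3/32 = 3/320.
  ∫_0^1/2 (u')² dx = ∫_0^1/2 (36*x^2 - 18*x + 9/4) dx. Term by term:
    ∫_0^1/2 36*x^2 dx = 3/2;  ∫_0^1/2 -18*x dx = -9/4;  ∫_0^1/2 9/4 dx = 9/8.
  Sum: 3/2 − 9/4 + 9/8 = 3/8.
∫_0^1/2 u² dx = 3/320, so ||u||_L² = sqrt(15)/40.
∫_0^1/2 (u')² dx = 3/8, so ||u'||_L² = sqrt(6)/4.
Ratio ||u||_L² / ||u'||_L² = sqrt(10)/20.
Sharp Poincaré constant on H^1_0(0, 1/2) is C_P = L/π = 1/(2*π), achieved by sin(2*π·x).
A polynomial bump cannot attain the sharp Poincaré constant (only the first sine eigenfunction does), so the ratio is strictly less than C_P, consistent with ||u||_L² ≤ C_P ||u'||_L².


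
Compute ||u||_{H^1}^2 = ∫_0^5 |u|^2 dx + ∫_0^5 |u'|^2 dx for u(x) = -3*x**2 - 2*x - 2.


||u||_{H^1}^2 = 30320/3

The H^1 norm (squared) on an interval (0, L) is
  ||u||_{H^1}^2 = ∫_0^L u(x)^2 dx + ∫_0^L u'(x)^2 dx.
Compute u'(x) = -6*x - 2.
Then u(x)^2 = 9*x**4 + 12*x**3 + 16*x**2 + 8*x + 4 and u'(x)^2 = 36*x**2 + 24*x + 4.
Integrate each monomial from 0 to 5 using ∫_0^5 c·x^n dx = c·5^(n+1)/(n+1):
  ∫_0^5 u(x)^2 dx = ∫_0^5 (9*x^4 + 12*x^3 + 16*x^2 + 8*x + 4) dx. Term by term:
    ∫_0^5 9*x^4 dx = 5625;  ∫_0^5 12*x^3 dx = 1875;  ∫_0^5 16*x^2 dx = 2000/3;
    ∫_0^5 8*x dx = 100;  ∫_0^5 4 dx = 20.
  Sum: 5625 + 1875 + 2000/3 + 100 + 20 = 24860/3.
  ∫_0^5 u'(x)^2 dx = ∫_0^5 (36*x^2 + 24*x + 4) dx. Term by term:
    ∫_0^5 36*x^2 dx = 1500;  ∫_0^5 24*x dx = 300;  ∫_0^5 4 dx = 20.
  Sum: 1500 + 300 + 20 = 1820.
Adding: ||u||_{H^1}^2 = 24860/3 + 1820 = 30320/3.
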